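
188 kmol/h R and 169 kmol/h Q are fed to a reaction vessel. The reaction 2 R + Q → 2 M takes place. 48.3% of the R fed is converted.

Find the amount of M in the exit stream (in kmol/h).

R reacted = 0.483 × 188 = 90.8 kmol/h; ν_R = −2, so ξ = 90.8/2 = 45.4 kmol/h.
Outlet amounts (n = n₀ + ν ξ):
  R: 188 − 2(45.4) = 97.2
  Q: 169 − 1(45.4) = 123.6
  M: 0 + 2(45.4) = 90.8

90.8 kmol/h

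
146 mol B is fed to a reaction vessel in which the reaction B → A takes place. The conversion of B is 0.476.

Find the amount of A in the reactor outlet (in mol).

69.5 mol

B reacted = 0.476 × 146 = 69.5 mol; ν_B = −1, so ξ = 69.5/1 = 69.5 mol.
Outlet amounts (n = n₀ + ν ξ):
  B: 146 − 1(69.5) = 76.5
  A: 0 + 1(69.5) = 69.5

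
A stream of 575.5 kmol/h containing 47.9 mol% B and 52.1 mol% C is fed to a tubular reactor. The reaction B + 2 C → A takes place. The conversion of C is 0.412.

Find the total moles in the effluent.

C reacted = 0.412 × 299.8 = 123.5 kmol/h; ν_C = −2, so ξ = 123.5/2 = 61.77 kmol/h.
Outlet amounts (n = n₀ + ν ξ):
  B: 275.7 − 1(61.77) = 213.9
  C: 299.8 − 2(61.77) = 176.3
  A: 0 + 1(61.77) = 61.77
Total out = 213.9 + 176.3 + 61.77 = 452 kmol/h.

452 kmol/h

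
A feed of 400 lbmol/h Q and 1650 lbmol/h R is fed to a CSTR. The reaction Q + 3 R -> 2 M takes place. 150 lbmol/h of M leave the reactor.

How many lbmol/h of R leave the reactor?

For M: n = n₀ + 2ξ → 150 = 0 + 2ξ, giving ξ = 75 lbmol/h.
Outlet amounts (n = n₀ + ν ξ):
  Q: 400 − 1(75) = 325
  R: 1650 − 3(75) = 1425
  M: 0 + 2(75) = 150

1420 lbmol/h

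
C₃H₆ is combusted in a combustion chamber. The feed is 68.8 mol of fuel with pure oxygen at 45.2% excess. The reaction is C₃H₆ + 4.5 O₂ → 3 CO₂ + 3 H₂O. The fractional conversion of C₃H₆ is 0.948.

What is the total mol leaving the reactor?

Stoichiometric O₂ = 4.5 × 68.8 = 309.6 mol; O₂ fed = 309.6 × 1.452 = 449.5 mol.
Fuel reacted = 0.948 × 68.8 → ξ = 65.22 mol.
Outlet (n = n₀ + ν ξ):
  C₃H₆: 68.8 − 1(65.22) = 3.578
  O₂: 449.5 − 4.5(65.22) = 156
  CO₂: 0 + 3(65.22) = 195.7
  H₂O: 0 + 3(65.22) = 195.7
Total out = 3.578 + 156 + 195.7 + 195.7 = 551 mol.

551 mol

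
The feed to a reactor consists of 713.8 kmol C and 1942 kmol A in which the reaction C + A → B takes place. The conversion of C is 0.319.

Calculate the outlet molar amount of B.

228 kmol

C reacted = 0.319 × 713.8 = 227.7 kmol; ν_C = −1, so ξ = 227.7/1 = 227.7 kmol.
Outlet amounts (n = n₀ + ν ξ):
  C: 713.8 − 1(227.7) = 486.1
  A: 1942 − 1(227.7) = 1714
  B: 0 + 1(227.7) = 227.7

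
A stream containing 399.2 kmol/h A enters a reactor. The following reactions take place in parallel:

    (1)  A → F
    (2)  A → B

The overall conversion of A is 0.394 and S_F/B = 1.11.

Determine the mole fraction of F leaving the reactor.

Conversion of A: A consumed = 0.394 × 399.2 = 157.3 kmol/h = 1ξ₁ + 1ξ₂.
Selectivity: 1ξ₁ / (1ξ₂) = 1.11 → ξ₁ = 1.11 ξ₂.
Substitute: (1·1.11 + 1) ξ₂ = 157.3 → ξ₂ = 74.54 kmol/h, ξ₁ = 82.74 kmol/h.
Outlet amounts (n = n₀ + Σ ν·ξ):
  A: 399.2 − 1(82.74) − 1(74.54) = 241.9
  F: 0 + 1(82.74) = 82.74
  B: 0 + 1(74.54) = 74.54
Total out = 399.2 kmol/h; y_F = 82.74 / 399.2 = 0.2073.

0.207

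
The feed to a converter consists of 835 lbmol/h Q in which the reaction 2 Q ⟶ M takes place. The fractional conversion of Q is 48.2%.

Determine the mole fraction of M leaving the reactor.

Q reacted = 0.482 × 835 = 402.5 lbmol/h; ν_Q = −2, so ξ = 402.5/2 = 201.2 lbmol/h.
Outlet amounts (n = n₀ + ν ξ):
  Q: 835 − 2(201.2) = 432.5
  M: 0 + 1(201.2) = 201.2
Total out = 633.8 lbmol/h; y_M = 201.2 / 633.8 = 0.3175.

0.318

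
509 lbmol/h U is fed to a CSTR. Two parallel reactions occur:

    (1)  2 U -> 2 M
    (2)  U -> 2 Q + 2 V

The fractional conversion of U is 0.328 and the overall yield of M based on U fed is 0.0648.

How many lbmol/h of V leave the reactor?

Yield of M: 2ξ₁ / 509 = 0.0648 → ξ₁ = 16.49 lbmol/h.
Conversion of U: 2ξ₁ + 1ξ₂ = 0.328 × 509 = 167 → ξ₂ = 134 lbmol/h.
Outlet amounts (n = n₀ + Σ ν·ξ):
  U: 509 − 2(16.49) − 1(134) = 342
  M: 0 + 2(16.49) = 32.98
  Q: 0 + 2(134) = 267.9
  V: 0 + 2(134) = 267.9

268 lbmol/h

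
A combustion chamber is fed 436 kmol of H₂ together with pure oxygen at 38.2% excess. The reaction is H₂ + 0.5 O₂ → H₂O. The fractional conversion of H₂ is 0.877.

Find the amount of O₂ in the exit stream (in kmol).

Stoichiometric O₂ = 0.5 × 436 = 218 kmol; O₂ fed = 218 × 1.382 = 301.3 kmol.
Fuel reacted = 0.877 × 436 → ξ = 382.4 kmol.
Outlet (n = n₀ + ν ξ):
  H₂: 436 − 1(382.4) = 53.63
  O₂: 301.3 − 0.5(382.4) = 110.1
  H₂O: 0 + 1(382.4) = 382.4

110 kmol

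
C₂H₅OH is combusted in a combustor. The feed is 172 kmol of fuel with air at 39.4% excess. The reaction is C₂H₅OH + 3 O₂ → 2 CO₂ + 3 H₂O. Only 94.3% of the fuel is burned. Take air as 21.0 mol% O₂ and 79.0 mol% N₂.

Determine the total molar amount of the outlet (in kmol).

3760 kmol

Stoichiometric O₂ = 3 × 172 = 516 kmol; O₂ fed = 516 × 1.394 = 719.3 kmol.
N₂ fed = 719.3 × 79/21 = 2706 kmol.
Fuel reacted = 0.943 × 172 → ξ = 162.2 kmol.
Outlet (n = n₀ + ν ξ):
  C₂H₅OH: 172 − 1(162.2) = 9.804
  O₂: 719.3 − 3(162.2) = 232.7
  N₂: 2706 (inert)
  CO₂: 0 + 2(162.2) = 324.4
  H₂O: 0 + 3(162.2) = 486.6
Total out = 9.804 + 232.7 + 2706 + 324.4 + 486.6 = 3759 kmol.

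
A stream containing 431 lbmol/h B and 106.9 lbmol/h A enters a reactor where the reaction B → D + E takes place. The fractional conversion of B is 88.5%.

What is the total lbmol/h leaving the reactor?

919 lbmol/h

B reacted = 0.885 × 431 = 381.4 lbmol/h; ν_B = −1, so ξ = 381.4/1 = 381.4 lbmol/h.
Outlet amounts (n = n₀ + ν ξ):
  B: 431 − 1(381.4) = 49.56
  D: 0 + 1(381.4) = 381.4
  E: 0 + 1(381.4) = 381.4
  A: 106.9 (inert)
Total out = 49.56 + 381.4 + 381.4 + 106.9 = 919.3 lbmol/h.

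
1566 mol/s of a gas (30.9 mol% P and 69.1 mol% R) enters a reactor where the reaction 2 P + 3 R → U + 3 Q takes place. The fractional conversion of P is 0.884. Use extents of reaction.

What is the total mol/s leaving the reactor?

P reacted = 0.884 × 483.9 = 427.8 mol/s; ν_P = −2, so ξ = 427.8/2 = 213.9 mol/s.
Outlet amounts (n = n₀ + ν ξ):
  P: 483.9 − 2(213.9) = 56.13
  R: 1082 − 3(213.9) = 440.5
  U: 0 + 1(213.9) = 213.9
  Q: 0 + 3(213.9) = 641.6
Total out = 56.13 + 440.5 + 213.9 + 641.6 = 1352 mol/s.

1350 mol/s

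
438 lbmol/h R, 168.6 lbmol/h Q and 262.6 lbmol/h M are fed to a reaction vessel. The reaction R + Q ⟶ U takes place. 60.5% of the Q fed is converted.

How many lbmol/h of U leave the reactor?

102 lbmol/h

Q reacted = 0.605 × 168.6 = 102 lbmol/h; ν_Q = −1, so ξ = 102/1 = 102 lbmol/h.
Outlet amounts (n = n₀ + ν ξ):
  R: 438 − 1(102) = 336
  Q: 168.6 − 1(102) = 66.6
  U: 0 + 1(102) = 102
  M: 262.6 (inert)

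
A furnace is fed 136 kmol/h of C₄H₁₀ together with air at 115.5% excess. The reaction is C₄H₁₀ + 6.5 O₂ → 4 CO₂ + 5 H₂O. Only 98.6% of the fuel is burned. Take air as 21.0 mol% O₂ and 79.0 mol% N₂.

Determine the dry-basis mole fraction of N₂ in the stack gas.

0.82

Stoichiometric O₂ = 6.5 × 136 = 884 kmol/h; O₂ fed = 884 × 2.155 = 1905 kmol/h.
N₂ fed = 1905 × 79/21 = 7167 kmol/h.
Fuel reacted = 0.986 × 136 → ξ = 134.1 kmol/h.
Outlet (n = n₀ + ν ξ):
  C₄H₁₀: 136 − 1(134.1) = 1.904
  O₂: 1905 − 6.5(134.1) = 1033
  N₂: 7167 (inert)
  CO₂: 0 + 4(134.1) = 536.4
  H₂O: 0 + 5(134.1) = 670.5
Dry total = 8738 kmol/h; y_N₂ (dry) = 7167 / 8738 = 0.8201.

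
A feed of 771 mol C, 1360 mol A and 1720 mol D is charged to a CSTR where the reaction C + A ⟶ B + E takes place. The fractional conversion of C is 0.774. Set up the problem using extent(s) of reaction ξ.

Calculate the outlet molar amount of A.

763 mol

C reacted = 0.774 × 771 = 596.8 mol; ν_C = −1, so ξ = 596.8/1 = 596.8 mol.
Outlet amounts (n = n₀ + ν ξ):
  C: 771 − 1(596.8) = 174.2
  A: 1360 − 1(596.8) = 763.2
  B: 0 + 1(596.8) = 596.8
  E: 0 + 1(596.8) = 596.8
  D: 1720 (inert)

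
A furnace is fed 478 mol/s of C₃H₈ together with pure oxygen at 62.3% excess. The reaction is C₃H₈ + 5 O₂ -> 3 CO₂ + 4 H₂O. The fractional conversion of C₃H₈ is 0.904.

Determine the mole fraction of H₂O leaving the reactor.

0.361

Stoichiometric O₂ = 5 × 478 = 2390 mol/s; O₂ fed = 2390 × 1.623 = 3879 mol/s.
Fuel reacted = 0.904 × 478 → ξ = 432.1 mol/s.
Outlet (n = n₀ + ν ξ):
  C₃H₈: 478 − 1(432.1) = 45.89
  O₂: 3879 − 5(432.1) = 1718
  CO₂: 0 + 3(432.1) = 1296
  H₂O: 0 + 4(432.1) = 1728
Total out = 4789 mol/s; y_H₂O = 1728 / 4789 = 0.3609.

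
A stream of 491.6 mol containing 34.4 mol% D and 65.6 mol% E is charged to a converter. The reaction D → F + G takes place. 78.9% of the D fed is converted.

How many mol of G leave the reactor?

D reacted = 0.789 × 169.1 = 133.4 mol; ν_D = −1, so ξ = 133.4/1 = 133.4 mol.
Outlet amounts (n = n₀ + ν ξ):
  D: 169.1 − 1(133.4) = 35.68
  F: 0 + 1(133.4) = 133.4
  G: 0 + 1(133.4) = 133.4
  E: 322.5 (inert)

133 mol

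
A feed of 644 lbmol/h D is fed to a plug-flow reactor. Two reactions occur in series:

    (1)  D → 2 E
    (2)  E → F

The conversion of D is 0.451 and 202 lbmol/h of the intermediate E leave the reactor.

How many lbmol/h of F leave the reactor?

Conversion of D: D consumed = 1ξ₁ = 0.451 × 644 → ξ₁ = 290.4 lbmol/h.
E balance: n_E = 0 + 2ξ₁ − 1ξ₂ = 202 → ξ₂ = (2·290.4 − 202)/1 = 378.9 lbmol/h.
Outlet amounts (n = n₀ + Σ ν·ξ):
  D: 644 − 1(290.4) = 353.6
  E: 0 + 2(290.4) − 1(378.9) = 202
  F: 0 + 1(378.9) = 378.9

379 lbmol/h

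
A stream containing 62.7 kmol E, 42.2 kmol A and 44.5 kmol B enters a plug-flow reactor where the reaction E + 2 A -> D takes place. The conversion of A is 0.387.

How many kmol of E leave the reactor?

54.5 kmol

A reacted = 0.387 × 42.2 = 16.33 kmol; ν_A = −2, so ξ = 16.33/2 = 8.166 kmol.
Outlet amounts (n = n₀ + ν ξ):
  E: 62.7 − 1(8.166) = 54.53
  A: 42.2 − 2(8.166) = 25.87
  D: 0 + 1(8.166) = 8.166
  B: 44.5 (inert)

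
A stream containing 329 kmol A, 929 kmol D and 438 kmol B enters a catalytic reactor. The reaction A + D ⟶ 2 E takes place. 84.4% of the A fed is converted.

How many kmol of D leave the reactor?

651 kmol

A reacted = 0.844 × 329 = 277.7 kmol; ν_A = −1, so ξ = 277.7/1 = 277.7 kmol.
Outlet amounts (n = n₀ + ν ξ):
  A: 329 − 1(277.7) = 51.32
  D: 929 − 1(277.7) = 651.3
  E: 0 + 2(277.7) = 555.4
  B: 438 (inert)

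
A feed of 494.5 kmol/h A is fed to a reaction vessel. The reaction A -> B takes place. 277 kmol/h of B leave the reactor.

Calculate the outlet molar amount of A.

For B: n = n₀ + 1ξ → 277 = 0 + 1ξ, giving ξ = 277 kmol/h.
Outlet amounts (n = n₀ + ν ξ):
  A: 494.5 − 1(277) = 217.5
  B: 0 + 1(277) = 277

218 kmol/h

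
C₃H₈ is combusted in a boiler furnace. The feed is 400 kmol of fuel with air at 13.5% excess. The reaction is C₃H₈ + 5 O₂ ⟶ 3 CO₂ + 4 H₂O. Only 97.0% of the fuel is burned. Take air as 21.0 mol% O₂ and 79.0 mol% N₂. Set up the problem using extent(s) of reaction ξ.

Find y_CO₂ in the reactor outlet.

0.1

Stoichiometric O₂ = 5 × 400 = 2000 kmol; O₂ fed = 2000 × 1.135 = 2270 kmol.
N₂ fed = 2270 × 79/21 = 8540 kmol.
Fuel reacted = 0.97 × 400 → ξ = 388 kmol.
Outlet (n = n₀ + ν ξ):
  C₃H₈: 400 − 1(388) = 12
  O₂: 2270 − 5(388) = 330
  N₂: 8540 (inert)
  CO₂: 0 + 3(388) = 1164
  H₂O: 0 + 4(388) = 1552
Total out = 11600 kmol; y_CO₂ = 1164 / 11600 = 0.1004.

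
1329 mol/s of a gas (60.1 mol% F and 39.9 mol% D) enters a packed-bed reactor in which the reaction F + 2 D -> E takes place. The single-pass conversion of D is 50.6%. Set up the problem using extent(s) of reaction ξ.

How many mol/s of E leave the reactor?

134 mol/s

D reacted = 0.506 × 530.3 = 268.3 mol/s; ν_D = −2, so ξ = 268.3/2 = 134.2 mol/s.
Outlet amounts (n = n₀ + ν ξ):
  F: 798.7 − 1(134.2) = 664.6
  D: 530.3 − 2(134.2) = 262
  E: 0 + 1(134.2) = 134.2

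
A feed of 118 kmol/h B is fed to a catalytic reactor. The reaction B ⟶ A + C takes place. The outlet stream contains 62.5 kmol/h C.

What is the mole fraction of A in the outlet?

For C: n = n₀ + 1ξ → 62.5 = 0 + 1ξ, giving ξ = 62.5 kmol/h.
Outlet amounts (n = n₀ + ν ξ):
  B: 118 − 1(62.5) = 55.5
  A: 0 + 1(62.5) = 62.5
  C: 0 + 1(62.5) = 62.5
Total out = 180.5 kmol/h; y_A = 62.5 / 180.5 = 0.3463.

0.346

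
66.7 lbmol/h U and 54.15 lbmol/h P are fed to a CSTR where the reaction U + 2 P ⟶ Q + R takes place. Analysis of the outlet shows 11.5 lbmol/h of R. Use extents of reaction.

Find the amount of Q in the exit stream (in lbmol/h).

11.5 lbmol/h

For R: n = n₀ + 1ξ → 11.5 = 0 + 1ξ, giving ξ = 11.5 lbmol/h.
Outlet amounts (n = n₀ + ν ξ):
  U: 66.7 − 1(11.5) = 55.2
  P: 54.15 − 2(11.5) = 31.15
  Q: 0 + 1(11.5) = 11.5
  R: 0 + 1(11.5) = 11.5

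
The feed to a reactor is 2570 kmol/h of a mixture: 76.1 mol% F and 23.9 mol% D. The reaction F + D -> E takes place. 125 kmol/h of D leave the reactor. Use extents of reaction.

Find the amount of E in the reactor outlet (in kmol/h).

489 kmol/h

For D: n = n₀ − 1ξ → 125 = 614.2 − 1ξ, giving ξ = 489.2 kmol/h.
Outlet amounts (n = n₀ + ν ξ):
  F: 1956 − 1(489.2) = 1467
  D: 614.2 − 1(489.2) = 125
  E: 0 + 1(489.2) = 489.2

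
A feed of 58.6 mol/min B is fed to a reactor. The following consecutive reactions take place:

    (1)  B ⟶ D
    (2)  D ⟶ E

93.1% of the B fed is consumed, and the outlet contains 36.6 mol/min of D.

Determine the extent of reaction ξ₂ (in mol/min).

ξ₂ = 18 mol/min

Conversion of B: B consumed = 1ξ₁ = 0.931 × 58.6 → ξ₁ = 54.56 mol/min.
D balance: n_D = 0 + 1ξ₁ − 1ξ₂ = 36.6 → ξ₂ = (1·54.56 − 36.6)/1 = 17.96 mol/min.
Outlet amounts (n = n₀ + Σ ν·ξ):
  B: 58.6 − 1(54.56) = 4.043
  D: 0 + 1(54.56) − 1(17.96) = 36.6
  E: 0 + 1(17.96) = 17.96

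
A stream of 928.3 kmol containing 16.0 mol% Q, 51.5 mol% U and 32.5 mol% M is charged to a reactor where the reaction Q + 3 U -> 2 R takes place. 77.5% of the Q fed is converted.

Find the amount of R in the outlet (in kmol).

Q reacted = 0.775 × 148.5 = 115.1 kmol; ν_Q = −1, so ξ = 115.1/1 = 115.1 kmol.
Outlet amounts (n = n₀ + ν ξ):
  Q: 148.5 − 1(115.1) = 33.42
  U: 478.1 − 3(115.1) = 132.7
  R: 0 + 2(115.1) = 230.2
  M: 301.7 (inert)

230 kmol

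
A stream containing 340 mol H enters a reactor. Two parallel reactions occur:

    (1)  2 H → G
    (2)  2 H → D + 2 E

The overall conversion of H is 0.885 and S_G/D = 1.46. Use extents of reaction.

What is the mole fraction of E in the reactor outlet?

0.392

Conversion of H: H consumed = 0.885 × 340 = 300.9 mol = 2ξ₁ + 2ξ₂.
Selectivity: 1ξ₁ / (1ξ₂) = 1.46 → ξ₁ = 1.46 ξ₂.
Substitute: (2·1.46 + 2) ξ₂ = 300.9 → ξ₂ = 61.16 mol, ξ₁ = 89.29 mol.
Outlet amounts (n = n₀ + Σ ν·ξ):
  H: 340 − 2(89.29) − 2(61.16) = 39.1
  G: 0 + 1(89.29) = 89.29
  D: 0 + 1(61.16) = 61.16
  E: 0 + 2(61.16) = 122.3
Total out = 311.9 mol; y_E = 122.3 / 311.9 = 0.3922.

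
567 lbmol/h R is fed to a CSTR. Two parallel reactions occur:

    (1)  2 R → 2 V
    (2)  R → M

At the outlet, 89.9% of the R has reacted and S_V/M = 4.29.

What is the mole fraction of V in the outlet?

0.729

Conversion of R: R consumed = 0.899 × 567 = 509.7 lbmol/h = 2ξ₁ + 1ξ₂.
Selectivity: 2ξ₁ / (1ξ₂) = 4.29 → ξ₁ = 2.145 ξ₂.
Substitute: (2·2.145 + 1) ξ₂ = 509.7 → ξ₂ = 96.36 lbmol/h, ξ₁ = 206.7 lbmol/h.
Outlet amounts (n = n₀ + Σ ν·ξ):
  R: 567 − 2(206.7) − 1(96.36) = 57.27
  V: 0 + 2(206.7) = 413.4
  M: 0 + 1(96.36) = 96.36
Total out = 567 lbmol/h; y_V = 413.4 / 567 = 0.7291.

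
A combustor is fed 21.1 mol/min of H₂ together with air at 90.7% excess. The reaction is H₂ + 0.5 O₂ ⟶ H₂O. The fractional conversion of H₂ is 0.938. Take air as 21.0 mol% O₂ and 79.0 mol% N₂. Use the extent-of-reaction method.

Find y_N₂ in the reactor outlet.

Stoichiometric O₂ = 0.5 × 21.1 = 10.55 mol/min; O₂ fed = 10.55 × 1.907 = 20.12 mol/min.
N₂ fed = 20.12 × 79/21 = 75.69 mol/min.
Fuel reacted = 0.938 × 21.1 → ξ = 19.79 mol/min.
Outlet (n = n₀ + ν ξ):
  H₂: 21.1 − 1(19.79) = 1.308
  O₂: 20.12 − 0.5(19.79) = 10.22
  N₂: 75.69 (inert)
  H₂O: 0 + 1(19.79) = 19.79
Total out = 107 mol/min; y_N₂ = 75.69 / 107 = 0.7073.

0.707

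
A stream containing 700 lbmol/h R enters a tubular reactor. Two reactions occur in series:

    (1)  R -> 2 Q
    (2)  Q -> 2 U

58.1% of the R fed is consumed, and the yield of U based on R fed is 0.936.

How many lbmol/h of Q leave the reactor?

Conversion of R: R consumed = 1ξ₁ = 0.581 × 700 → ξ₁ = 406.7 lbmol/h.
Yield of U: 2ξ₂ / 700 = 0.936 → ξ₂ = 327.6 lbmol/h.
Outlet amounts (n = n₀ + Σ ν·ξ):
  R: 700 − 1(406.7) = 293.3
  Q: 0 + 2(406.7) − 1(327.6) = 485.8
  U: 0 + 2(327.6) = 655.2

486 lbmol/h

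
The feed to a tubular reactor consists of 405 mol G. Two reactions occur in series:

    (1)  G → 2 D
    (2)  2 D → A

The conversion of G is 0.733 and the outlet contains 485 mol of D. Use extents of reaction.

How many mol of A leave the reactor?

Conversion of G: G consumed = 1ξ₁ = 0.733 × 405 → ξ₁ = 296.9 mol.
D balance: n_D = 0 + 2ξ₁ − 2ξ₂ = 485 → ξ₂ = (2·296.9 − 485)/2 = 54.37 mol.
Outlet amounts (n = n₀ + Σ ν·ξ):
  G: 405 − 1(296.9) = 108.1
  D: 0 + 2(296.9) − 2(54.37) = 485
  A: 0 + 1(54.37) = 54.37

54.4 mol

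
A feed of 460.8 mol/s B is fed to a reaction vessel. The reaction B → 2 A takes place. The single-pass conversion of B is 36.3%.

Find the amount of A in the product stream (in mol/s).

335 mol/s

B reacted = 0.363 × 460.8 = 167.3 mol/s; ν_B = −1, so ξ = 167.3/1 = 167.3 mol/s.
Outlet amounts (n = n₀ + ν ξ):
  B: 460.8 − 1(167.3) = 293.5
  A: 0 + 2(167.3) = 334.5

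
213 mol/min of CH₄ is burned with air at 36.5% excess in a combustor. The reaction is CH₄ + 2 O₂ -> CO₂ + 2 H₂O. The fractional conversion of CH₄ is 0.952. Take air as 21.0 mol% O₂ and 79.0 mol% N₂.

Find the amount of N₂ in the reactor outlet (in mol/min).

Stoichiometric O₂ = 2 × 213 = 426 mol/min; O₂ fed = 426 × 1.365 = 581.5 mol/min.
N₂ fed = 581.5 × 79/21 = 2188 mol/min.
Fuel reacted = 0.952 × 213 → ξ = 202.8 mol/min.
Outlet (n = n₀ + ν ξ):
  CH₄: 213 − 1(202.8) = 10.22
  O₂: 581.5 − 2(202.8) = 175.9
  N₂: 2188 (inert)
  CO₂: 0 + 1(202.8) = 202.8
  H₂O: 0 + 2(202.8) = 405.6

2190 mol/min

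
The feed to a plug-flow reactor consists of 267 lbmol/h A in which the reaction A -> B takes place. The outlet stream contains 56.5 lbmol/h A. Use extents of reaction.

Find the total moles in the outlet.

For A: n = n₀ − 1ξ → 56.5 = 267 − 1ξ, giving ξ = 210.5 lbmol/h.
Outlet amounts (n = n₀ + ν ξ):
  A: 267 − 1(210.5) = 56.5
  B: 0 + 1(210.5) = 210.5
Total out = 56.5 + 210.5 = 267 lbmol/h.

267 lbmol/h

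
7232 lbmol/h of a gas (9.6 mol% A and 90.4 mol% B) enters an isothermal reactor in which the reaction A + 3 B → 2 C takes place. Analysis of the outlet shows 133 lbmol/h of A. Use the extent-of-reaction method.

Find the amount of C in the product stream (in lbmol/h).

1120 lbmol/h

For A: n = n₀ − 1ξ → 133 = 694.3 − 1ξ, giving ξ = 561.3 lbmol/h.
Outlet amounts (n = n₀ + ν ξ):
  A: 694.3 − 1(561.3) = 133
  B: 6538 − 3(561.3) = 4854
  C: 0 + 2(561.3) = 1123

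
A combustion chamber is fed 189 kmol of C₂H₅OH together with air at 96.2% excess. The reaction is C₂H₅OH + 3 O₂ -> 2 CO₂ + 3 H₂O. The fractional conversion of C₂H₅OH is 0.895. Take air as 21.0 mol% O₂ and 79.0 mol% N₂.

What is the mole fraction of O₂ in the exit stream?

Stoichiometric O₂ = 3 × 189 = 567 kmol; O₂ fed = 567 × 1.962 = 1112 kmol.
N₂ fed = 1112 × 79/21 = 4185 kmol.
Fuel reacted = 0.895 × 189 → ξ = 169.2 kmol.
Outlet (n = n₀ + ν ξ):
  C₂H₅OH: 189 − 1(169.2) = 19.84
  O₂: 1112 − 3(169.2) = 605
  N₂: 4185 (inert)
  CO₂: 0 + 2(169.2) = 338.3
  H₂O: 0 + 3(169.2) = 507.5
Total out = 5656 kmol; y_O₂ = 605 / 5656 = 0.107.

0.107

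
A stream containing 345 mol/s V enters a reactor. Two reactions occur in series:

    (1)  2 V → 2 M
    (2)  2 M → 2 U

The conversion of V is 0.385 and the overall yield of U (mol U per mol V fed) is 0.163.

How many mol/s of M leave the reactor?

Conversion of V: V consumed = 2ξ₁ = 0.385 × 345 → ξ₁ = 66.41 mol/s.
Yield of U: 2ξ₂ / 345 = 0.163 → ξ₂ = 28.12 mol/s.
Outlet amounts (n = n₀ + Σ ν·ξ):
  V: 345 − 2(66.41) = 212.2
  M: 0 + 2(66.41) − 2(28.12) = 76.59
  U: 0 + 2(28.12) = 56.23

76.6 mol/s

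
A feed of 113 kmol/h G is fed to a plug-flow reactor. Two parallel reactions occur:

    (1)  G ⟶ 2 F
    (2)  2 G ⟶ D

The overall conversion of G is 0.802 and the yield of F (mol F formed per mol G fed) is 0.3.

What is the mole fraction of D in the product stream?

0.396

Yield of F: 2ξ₁ / 113 = 0.3 → ξ₁ = 16.95 kmol/h.
Conversion of G: 1ξ₁ + 2ξ₂ = 0.802 × 113 = 90.63 → ξ₂ = 36.84 kmol/h.
Outlet amounts (n = n₀ + Σ ν·ξ):
  G: 113 − 1(16.95) − 2(36.84) = 22.37
  F: 0 + 2(16.95) = 33.9
  D: 0 + 1(36.84) = 36.84
Total out = 93.11 kmol/h; y_D = 36.84 / 93.11 = 0.3956.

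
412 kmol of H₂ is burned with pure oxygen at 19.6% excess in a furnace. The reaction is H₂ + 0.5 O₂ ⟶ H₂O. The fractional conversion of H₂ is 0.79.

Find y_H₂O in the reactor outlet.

0.657

Stoichiometric O₂ = 0.5 × 412 = 206 kmol; O₂ fed = 206 × 1.196 = 246.4 kmol.
Fuel reacted = 0.79 × 412 → ξ = 325.5 kmol.
Outlet (n = n₀ + ν ξ):
  H₂: 412 − 1(325.5) = 86.52
  O₂: 246.4 − 0.5(325.5) = 83.64
  H₂O: 0 + 1(325.5) = 325.5
Total out = 495.6 kmol; y_H₂O = 325.5 / 495.6 = 0.6567.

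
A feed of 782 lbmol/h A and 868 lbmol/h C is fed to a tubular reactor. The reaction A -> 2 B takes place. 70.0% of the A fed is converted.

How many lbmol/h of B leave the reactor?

1090 lbmol/h

A reacted = 0.7 × 782 = 547.4 lbmol/h; ν_A = −1, so ξ = 547.4/1 = 547.4 lbmol/h.
Outlet amounts (n = n₀ + ν ξ):
  A: 782 − 1(547.4) = 234.6
  B: 0 + 2(547.4) = 1095
  C: 868 (inert)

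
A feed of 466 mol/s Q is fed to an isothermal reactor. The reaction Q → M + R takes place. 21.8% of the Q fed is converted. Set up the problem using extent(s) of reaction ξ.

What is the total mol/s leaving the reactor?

Q reacted = 0.218 × 466 = 101.6 mol/s; ν_Q = −1, so ξ = 101.6/1 = 101.6 mol/s.
Outlet amounts (n = n₀ + ν ξ):
  Q: 466 − 1(101.6) = 364.4
  M: 0 + 1(101.6) = 101.6
  R: 0 + 1(101.6) = 101.6
Total out = 364.4 + 101.6 + 101.6 = 567.6 mol/s.

568 mol/s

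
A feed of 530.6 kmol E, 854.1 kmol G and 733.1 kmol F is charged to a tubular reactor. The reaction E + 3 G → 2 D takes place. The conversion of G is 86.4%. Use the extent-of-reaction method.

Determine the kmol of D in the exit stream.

G reacted = 0.864 × 854.1 = 737.9 kmol; ν_G = −3, so ξ = 737.9/3 = 246 kmol.
Outlet amounts (n = n₀ + ν ξ):
  E: 530.6 − 1(246) = 284.6
  G: 854.1 − 3(246) = 116.2
  D: 0 + 2(246) = 492
  F: 733.1 (inert)

492 kmol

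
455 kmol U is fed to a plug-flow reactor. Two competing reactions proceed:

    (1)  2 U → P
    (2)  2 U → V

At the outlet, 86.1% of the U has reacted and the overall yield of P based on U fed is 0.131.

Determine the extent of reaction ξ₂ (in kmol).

ξ₂ = 136 kmol

Yield of P: 1ξ₁ / 455 = 0.131 → ξ₁ = 59.61 kmol.
Conversion of U: 2ξ₁ + 2ξ₂ = 0.861 × 455 = 391.8 → ξ₂ = 136.3 kmol.
Outlet amounts (n = n₀ + Σ ν·ξ):
  U: 455 − 2(59.61) − 2(136.3) = 63.25
  P: 0 + 1(59.61) = 59.61
  V: 0 + 1(136.3) = 136.3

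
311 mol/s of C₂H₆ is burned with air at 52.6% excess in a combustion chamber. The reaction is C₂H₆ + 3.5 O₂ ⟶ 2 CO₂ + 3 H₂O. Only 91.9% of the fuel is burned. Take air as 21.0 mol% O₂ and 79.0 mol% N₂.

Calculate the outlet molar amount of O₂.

661 mol/s

Stoichiometric O₂ = 3.5 × 311 = 1088 mol/s; O₂ fed = 1088 × 1.526 = 1661 mol/s.
N₂ fed = 1661 × 79/21 = 6249 mol/s.
Fuel reacted = 0.919 × 311 → ξ = 285.8 mol/s.
Outlet (n = n₀ + ν ξ):
  C₂H₆: 311 − 1(285.8) = 25.19
  O₂: 1661 − 3.5(285.8) = 660.7
  N₂: 6249 (inert)
  CO₂: 0 + 2(285.8) = 571.6
  H₂O: 0 + 3(285.8) = 857.4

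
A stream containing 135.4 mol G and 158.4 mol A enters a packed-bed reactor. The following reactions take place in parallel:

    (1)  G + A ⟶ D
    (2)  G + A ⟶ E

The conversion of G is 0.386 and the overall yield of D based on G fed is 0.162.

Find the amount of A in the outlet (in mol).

Yield of D: 1ξ₁ / 135.4 = 0.162 → ξ₁ = 21.93 mol.
Conversion of G: 1ξ₁ + 1ξ₂ = 0.386 × 135.4 = 52.26 → ξ₂ = 30.33 mol.
Outlet amounts (n = n₀ + Σ ν·ξ):
  G: 135.4 − 1(21.93) − 1(30.33) = 83.14
  A: 158.4 − 1(21.93) − 1(30.33) = 106.1
  D: 0 + 1(21.93) = 21.93
  E: 0 + 1(30.33) = 30.33

106 mol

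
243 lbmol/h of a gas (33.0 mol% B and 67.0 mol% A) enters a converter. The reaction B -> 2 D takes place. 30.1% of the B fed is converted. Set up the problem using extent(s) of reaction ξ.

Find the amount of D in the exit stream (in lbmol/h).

B reacted = 0.301 × 80.19 = 24.14 lbmol/h; ν_B = −1, so ξ = 24.14/1 = 24.14 lbmol/h.
Outlet amounts (n = n₀ + ν ξ):
  B: 80.19 − 1(24.14) = 56.05
  D: 0 + 2(24.14) = 48.27
  A: 162.8 (inert)

48.3 lbmol/h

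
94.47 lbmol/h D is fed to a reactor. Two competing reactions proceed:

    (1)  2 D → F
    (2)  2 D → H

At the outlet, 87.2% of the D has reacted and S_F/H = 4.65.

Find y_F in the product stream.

0.636

Conversion of D: D consumed = 0.872 × 94.47 = 82.38 lbmol/h = 2ξ₁ + 2ξ₂.
Selectivity: 1ξ₁ / (1ξ₂) = 4.65 → ξ₁ = 4.65 ξ₂.
Substitute: (2·4.65 + 2) ξ₂ = 82.38 → ξ₂ = 7.29 lbmol/h, ξ₁ = 33.9 lbmol/h.
Outlet amounts (n = n₀ + Σ ν·ξ):
  D: 94.47 − 2(33.9) − 2(7.29) = 12.09
  F: 0 + 1(33.9) = 33.9
  H: 0 + 1(7.29) = 7.29
Total out = 53.28 lbmol/h; y_F = 33.9 / 53.28 = 0.6362.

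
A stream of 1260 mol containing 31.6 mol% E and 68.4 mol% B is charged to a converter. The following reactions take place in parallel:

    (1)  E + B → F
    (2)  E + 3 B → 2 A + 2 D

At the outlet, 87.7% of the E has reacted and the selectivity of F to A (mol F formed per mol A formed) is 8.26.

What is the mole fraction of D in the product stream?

Conversion of E: E consumed = 0.877 × 398.2 = 349.2 mol = 1ξ₁ + 1ξ₂.
Selectivity: 1ξ₁ / (2ξ₂) = 8.26 → ξ₁ = 16.52 ξ₂.
Substitute: (1·16.52 + 1) ξ₂ = 349.2 → ξ₂ = 19.93 mol, ξ₁ = 329.3 mol.
Outlet amounts (n = n₀ + Σ ν·ξ):
  E: 398.2 − 1(329.3) − 1(19.93) = 48.97
  B: 861.8 − 1(329.3) − 3(19.93) = 472.8
  F: 0 + 1(329.3) = 329.3
  A: 0 + 2(19.93) = 39.86
  D: 0 + 2(19.93) = 39.86
Total out = 930.7 mol; y_D = 39.86 / 930.7 = 0.04283.

0.0428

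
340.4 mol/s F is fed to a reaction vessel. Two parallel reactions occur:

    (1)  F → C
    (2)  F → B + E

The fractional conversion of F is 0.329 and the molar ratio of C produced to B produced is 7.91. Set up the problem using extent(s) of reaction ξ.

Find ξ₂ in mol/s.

Conversion of F: F consumed = 0.329 × 340.4 = 112 mol/s = 1ξ₁ + 1ξ₂.
Selectivity: 1ξ₁ / (1ξ₂) = 7.91 → ξ₁ = 7.91 ξ₂.
Substitute: (1·7.91 + 1) ξ₂ = 112 → ξ₂ = 12.57 mol/s, ξ₁ = 99.42 mol/s.
Outlet amounts (n = n₀ + Σ ν·ξ):
  F: 340.4 − 1(99.42) − 1(12.57) = 228.4
  C: 0 + 1(99.42) = 99.42
  B: 0 + 1(12.57) = 12.57
  E: 0 + 1(12.57) = 12.57

ξ₂ = 12.6 mol/s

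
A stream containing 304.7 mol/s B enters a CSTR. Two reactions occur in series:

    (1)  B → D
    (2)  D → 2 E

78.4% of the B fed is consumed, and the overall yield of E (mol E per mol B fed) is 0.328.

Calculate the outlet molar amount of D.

189 mol/s

Conversion of B: B consumed = 1ξ₁ = 0.784 × 304.7 → ξ₁ = 238.9 mol/s.
Yield of E: 2ξ₂ / 304.7 = 0.328 → ξ₂ = 49.97 mol/s.
Outlet amounts (n = n₀ + Σ ν·ξ):
  B: 304.7 − 1(238.9) = 65.82
  D: 0 + 1(238.9) − 1(49.97) = 188.9
  E: 0 + 2(49.97) = 99.94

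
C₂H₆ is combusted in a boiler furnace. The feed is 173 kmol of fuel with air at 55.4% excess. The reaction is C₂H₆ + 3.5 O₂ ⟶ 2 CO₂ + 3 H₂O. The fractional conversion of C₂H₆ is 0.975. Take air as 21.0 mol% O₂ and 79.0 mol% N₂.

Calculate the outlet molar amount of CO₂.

337 kmol

Stoichiometric O₂ = 3.5 × 173 = 605.5 kmol; O₂ fed = 605.5 × 1.554 = 940.9 kmol.
N₂ fed = 940.9 × 79/21 = 3540 kmol.
Fuel reacted = 0.975 × 173 → ξ = 168.7 kmol.
Outlet (n = n₀ + ν ξ):
  C₂H₆: 173 − 1(168.7) = 4.325
  O₂: 940.9 − 3.5(168.7) = 350.6
  N₂: 3540 (inert)
  CO₂: 0 + 2(168.7) = 337.3
  H₂O: 0 + 3(168.7) = 506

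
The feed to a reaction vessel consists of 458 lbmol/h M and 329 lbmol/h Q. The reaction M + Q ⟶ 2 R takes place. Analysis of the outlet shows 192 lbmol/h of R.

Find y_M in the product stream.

0.46

For R: n = n₀ + 2ξ → 192 = 0 + 2ξ, giving ξ = 96 lbmol/h.
Outlet amounts (n = n₀ + ν ξ):
  M: 458 − 1(96) = 362
  Q: 329 − 1(96) = 233
  R: 0 + 2(96) = 192
Total out = 787 lbmol/h; y_M = 362 / 787 = 0.46.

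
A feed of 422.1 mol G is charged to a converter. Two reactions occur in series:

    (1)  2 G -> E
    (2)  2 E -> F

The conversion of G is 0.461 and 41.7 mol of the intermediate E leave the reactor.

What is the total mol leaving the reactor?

Conversion of G: G consumed = 2ξ₁ = 0.461 × 422.1 → ξ₁ = 97.29 mol.
E balance: n_E = 0 + 1ξ₁ − 2ξ₂ = 41.7 → ξ₂ = (1·97.29 − 41.7)/2 = 27.8 mol.
Outlet amounts (n = n₀ + Σ ν·ξ):
  G: 422.1 − 2(97.29) = 227.5
  E: 0 + 1(97.29) − 2(27.8) = 41.7
  F: 0 + 1(27.8) = 27.8
Total out = 227.5 + 41.7 + 27.8 = 297 mol.

297 mol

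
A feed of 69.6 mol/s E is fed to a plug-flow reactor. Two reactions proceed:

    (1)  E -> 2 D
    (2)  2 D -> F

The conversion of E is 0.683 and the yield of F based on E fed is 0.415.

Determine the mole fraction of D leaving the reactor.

Conversion of E: E consumed = 1ξ₁ = 0.683 × 69.6 → ξ₁ = 47.54 mol/s.
Yield of F: 1ξ₂ / 69.6 = 0.415 → ξ₂ = 28.88 mol/s.
Outlet amounts (n = n₀ + Σ ν·ξ):
  E: 69.6 − 1(47.54) = 22.06
  D: 0 + 2(47.54) − 2(28.88) = 37.31
  F: 0 + 1(28.88) = 28.88
Total out = 88.25 mol/s; y_D = 37.31 / 88.25 = 0.4227.

0.423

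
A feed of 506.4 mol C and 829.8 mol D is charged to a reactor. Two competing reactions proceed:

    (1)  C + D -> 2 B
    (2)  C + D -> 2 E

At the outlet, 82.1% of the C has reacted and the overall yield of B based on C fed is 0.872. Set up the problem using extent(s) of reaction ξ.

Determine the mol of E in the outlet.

390 mol

Yield of B: 2ξ₁ / 506.4 = 0.872 → ξ₁ = 220.8 mol.
Conversion of C: 1ξ₁ + 1ξ₂ = 0.821 × 506.4 = 415.8 → ξ₂ = 195 mol.
Outlet amounts (n = n₀ + Σ ν·ξ):
  C: 506.4 − 1(220.8) − 1(195) = 90.65
  D: 829.8 − 1(220.8) − 1(195) = 414
  B: 0 + 2(220.8) = 441.6
  E: 0 + 2(195) = 389.9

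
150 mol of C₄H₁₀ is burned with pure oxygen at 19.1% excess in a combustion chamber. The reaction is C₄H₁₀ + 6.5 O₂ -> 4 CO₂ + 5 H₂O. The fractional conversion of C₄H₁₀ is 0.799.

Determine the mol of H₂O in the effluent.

599 mol

Stoichiometric O₂ = 6.5 × 150 = 975 mol; O₂ fed = 975 × 1.191 = 1161 mol.
Fuel reacted = 0.799 × 150 → ξ = 119.9 mol.
Outlet (n = n₀ + ν ξ):
  C₄H₁₀: 150 − 1(119.9) = 30.15
  O₂: 1161 − 6.5(119.9) = 382.2
  CO₂: 0 + 4(119.9) = 479.4
  H₂O: 0 + 5(119.9) = 599.2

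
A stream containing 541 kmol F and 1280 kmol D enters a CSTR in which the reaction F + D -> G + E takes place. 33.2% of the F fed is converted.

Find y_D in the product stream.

0.604

F reacted = 0.332 × 541 = 179.6 kmol; ν_F = −1, so ξ = 179.6/1 = 179.6 kmol.
Outlet amounts (n = n₀ + ν ξ):
  F: 541 − 1(179.6) = 361.4
  D: 1280 − 1(179.6) = 1100
  G: 0 + 1(179.6) = 179.6
  E: 0 + 1(179.6) = 179.6
Total out = 1821 kmol; y_D = 1100 / 1821 = 0.6043.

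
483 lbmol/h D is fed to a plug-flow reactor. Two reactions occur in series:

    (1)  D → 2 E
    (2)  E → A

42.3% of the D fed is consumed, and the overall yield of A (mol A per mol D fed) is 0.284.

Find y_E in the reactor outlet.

0.395

Conversion of D: D consumed = 1ξ₁ = 0.423 × 483 → ξ₁ = 204.3 lbmol/h.
Yield of A: 1ξ₂ / 483 = 0.284 → ξ₂ = 137.2 lbmol/h.
Outlet amounts (n = n₀ + Σ ν·ξ):
  D: 483 − 1(204.3) = 278.7
  E: 0 + 2(204.3) − 1(137.2) = 271.4
  A: 0 + 1(137.2) = 137.2
Total out = 687.3 lbmol/h; y_E = 271.4 / 687.3 = 0.3949.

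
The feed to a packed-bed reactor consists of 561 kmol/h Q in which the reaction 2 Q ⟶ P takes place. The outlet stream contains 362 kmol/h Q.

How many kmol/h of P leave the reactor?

99.5 kmol/h

For Q: n = n₀ − 2ξ → 362 = 561 − 2ξ, giving ξ = 99.5 kmol/h.
Outlet amounts (n = n₀ + ν ξ):
  Q: 561 − 2(99.5) = 362
  P: 0 + 1(99.5) = 99.5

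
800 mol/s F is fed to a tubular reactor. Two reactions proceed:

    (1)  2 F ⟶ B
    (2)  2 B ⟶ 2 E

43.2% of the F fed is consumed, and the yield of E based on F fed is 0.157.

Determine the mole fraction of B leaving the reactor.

Conversion of F: F consumed = 2ξ₁ = 0.432 × 800 → ξ₁ = 172.8 mol/s.
Yield of E: 2ξ₂ / 800 = 0.157 → ξ₂ = 62.8 mol/s.
Outlet amounts (n = n₀ + Σ ν·ξ):
  F: 800 − 2(172.8) = 454.4
  B: 0 + 1(172.8) − 2(62.8) = 47.2
  E: 0 + 2(62.8) = 125.6
Total out = 627.2 mol/s; y_B = 47.2 / 627.2 = 0.07526.

0.0753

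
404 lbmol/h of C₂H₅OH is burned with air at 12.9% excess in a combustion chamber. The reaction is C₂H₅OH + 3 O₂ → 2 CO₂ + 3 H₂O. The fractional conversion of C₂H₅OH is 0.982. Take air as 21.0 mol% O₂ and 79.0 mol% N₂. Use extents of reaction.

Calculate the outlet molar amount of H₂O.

Stoichiometric O₂ = 3 × 404 = 1212 lbmol/h; O₂ fed = 1212 × 1.129 = 1368 lbmol/h.
N₂ fed = 1368 × 79/21 = 5148 lbmol/h.
Fuel reacted = 0.982 × 404 → ξ = 396.7 lbmol/h.
Outlet (n = n₀ + ν ξ):
  C₂H₅OH: 404 − 1(396.7) = 7.272
  O₂: 1368 − 3(396.7) = 178.2
  N₂: 5148 (inert)
  CO₂: 0 + 2(396.7) = 793.5
  H₂O: 0 + 3(396.7) = 1190

1190 lbmol/h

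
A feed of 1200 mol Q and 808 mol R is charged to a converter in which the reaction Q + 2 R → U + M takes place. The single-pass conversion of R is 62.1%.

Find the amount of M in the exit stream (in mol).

251 mol

R reacted = 0.621 × 808 = 501.8 mol; ν_R = −2, so ξ = 501.8/2 = 250.9 mol.
Outlet amounts (n = n₀ + ν ξ):
  Q: 1200 − 1(250.9) = 949.1
  R: 808 − 2(250.9) = 306.2
  U: 0 + 1(250.9) = 250.9
  M: 0 + 1(250.9) = 250.9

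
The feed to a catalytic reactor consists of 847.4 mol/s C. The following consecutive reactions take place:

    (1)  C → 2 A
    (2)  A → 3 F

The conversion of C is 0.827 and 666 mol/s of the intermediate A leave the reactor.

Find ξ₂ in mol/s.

Conversion of C: C consumed = 1ξ₁ = 0.827 × 847.4 → ξ₁ = 700.8 mol/s.
A balance: n_A = 0 + 2ξ₁ − 1ξ₂ = 666 → ξ₂ = (2·700.8 − 666)/1 = 735.6 mol/s.
Outlet amounts (n = n₀ + Σ ν·ξ):
  C: 847.4 − 1(700.8) = 146.6
  A: 0 + 2(700.8) − 1(735.6) = 666
  F: 0 + 3(735.6) = 2207

ξ₂ = 736 mol/s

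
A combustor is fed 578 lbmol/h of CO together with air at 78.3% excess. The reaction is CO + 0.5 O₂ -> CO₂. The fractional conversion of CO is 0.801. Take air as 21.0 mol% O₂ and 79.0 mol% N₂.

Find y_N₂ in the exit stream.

Stoichiometric O₂ = 0.5 × 578 = 289 lbmol/h; O₂ fed = 289 × 1.783 = 515.3 lbmol/h.
N₂ fed = 515.3 × 79/21 = 1938 lbmol/h.
Fuel reacted = 0.801 × 578 → ξ = 463 lbmol/h.
Outlet (n = n₀ + ν ξ):
  CO: 578 − 1(463) = 115
  O₂: 515.3 − 0.5(463) = 283.8
  N₂: 1938 (inert)
  CO₂: 0 + 1(463) = 463
Total out = 2800 lbmol/h; y_N₂ = 1938 / 2800 = 0.6922.

0.692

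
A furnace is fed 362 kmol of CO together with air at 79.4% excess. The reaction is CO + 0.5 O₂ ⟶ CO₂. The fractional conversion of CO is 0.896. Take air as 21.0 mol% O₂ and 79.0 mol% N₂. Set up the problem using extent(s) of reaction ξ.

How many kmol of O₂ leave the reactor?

163 kmol

Stoichiometric O₂ = 0.5 × 362 = 181 kmol; O₂ fed = 181 × 1.794 = 324.7 kmol.
N₂ fed = 324.7 × 79/21 = 1222 kmol.
Fuel reacted = 0.896 × 362 → ξ = 324.4 kmol.
Outlet (n = n₀ + ν ξ):
  CO: 362 − 1(324.4) = 37.65
  O₂: 324.7 − 0.5(324.4) = 162.5
  N₂: 1222 (inert)
  CO₂: 0 + 1(324.4) = 324.4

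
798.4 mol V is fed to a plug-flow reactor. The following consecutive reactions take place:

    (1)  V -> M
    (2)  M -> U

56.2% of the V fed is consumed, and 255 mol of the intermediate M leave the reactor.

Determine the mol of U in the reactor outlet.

194 mol

Conversion of V: V consumed = 1ξ₁ = 0.562 × 798.4 → ξ₁ = 448.7 mol.
M balance: n_M = 0 + 1ξ₁ − 1ξ₂ = 255 → ξ₂ = (1·448.7 − 255)/1 = 193.7 mol.
Outlet amounts (n = n₀ + Σ ν·ξ):
  V: 798.4 − 1(448.7) = 349.7
  M: 0 + 1(448.7) − 1(193.7) = 255
  U: 0 + 1(193.7) = 193.7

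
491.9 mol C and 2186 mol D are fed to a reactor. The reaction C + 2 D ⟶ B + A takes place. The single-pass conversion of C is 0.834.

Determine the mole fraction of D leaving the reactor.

C reacted = 0.834 × 491.9 = 410.2 mol; ν_C = −1, so ξ = 410.2/1 = 410.2 mol.
Outlet amounts (n = n₀ + ν ξ):
  C: 491.9 − 1(410.2) = 81.66
  D: 2186 − 2(410.2) = 1366
  B: 0 + 1(410.2) = 410.2
  A: 0 + 1(410.2) = 410.2
Total out = 2268 mol; y_D = 1366 / 2268 = 0.6022.

0.602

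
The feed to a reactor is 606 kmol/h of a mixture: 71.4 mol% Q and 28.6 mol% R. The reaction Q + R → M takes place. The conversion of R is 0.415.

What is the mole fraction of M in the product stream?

0.135

R reacted = 0.415 × 173.3 = 71.93 kmol/h; ν_R = −1, so ξ = 71.93/1 = 71.93 kmol/h.
Outlet amounts (n = n₀ + ν ξ):
  Q: 432.7 − 1(71.93) = 360.8
  R: 173.3 − 1(71.93) = 101.4
  M: 0 + 1(71.93) = 71.93
Total out = 534.1 kmol/h; y_M = 71.93 / 534.1 = 0.1347.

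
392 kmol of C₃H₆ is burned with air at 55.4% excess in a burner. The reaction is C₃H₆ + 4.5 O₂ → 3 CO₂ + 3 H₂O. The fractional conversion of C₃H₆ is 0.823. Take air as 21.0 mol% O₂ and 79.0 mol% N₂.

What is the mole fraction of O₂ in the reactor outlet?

Stoichiometric O₂ = 4.5 × 392 = 1764 kmol; O₂ fed = 1764 × 1.554 = 2741 kmol.
N₂ fed = 2741 × 79/21 = 10310 kmol.
Fuel reacted = 0.823 × 392 → ξ = 322.6 kmol.
Outlet (n = n₀ + ν ξ):
  C₃H₆: 392 − 1(322.6) = 69.38
  O₂: 2741 − 4.5(322.6) = 1289
  N₂: 10310 (inert)
  CO₂: 0 + 3(322.6) = 967.8
  H₂O: 0 + 3(322.6) = 967.8
Total out = 13610 kmol; y_O₂ = 1289 / 13610 = 0.09477.

0.0948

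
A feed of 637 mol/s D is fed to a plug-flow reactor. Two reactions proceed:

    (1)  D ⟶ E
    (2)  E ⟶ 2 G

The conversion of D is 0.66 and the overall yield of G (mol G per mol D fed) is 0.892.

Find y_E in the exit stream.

0.148

Conversion of D: D consumed = 1ξ₁ = 0.66 × 637 → ξ₁ = 420.4 mol/s.
Yield of G: 2ξ₂ / 637 = 0.892 → ξ₂ = 284.1 mol/s.
Outlet amounts (n = n₀ + Σ ν·ξ):
  D: 637 − 1(420.4) = 216.6
  E: 0 + 1(420.4) − 1(284.1) = 136.3
  G: 0 + 2(284.1) = 568.2
Total out = 921.1 mol/s; y_E = 136.3 / 921.1 = 0.148.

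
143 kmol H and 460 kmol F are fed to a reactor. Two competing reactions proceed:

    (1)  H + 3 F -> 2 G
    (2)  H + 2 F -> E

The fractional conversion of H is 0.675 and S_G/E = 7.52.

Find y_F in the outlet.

Conversion of H: H consumed = 0.675 × 143 = 96.53 kmol = 1ξ₁ + 1ξ₂.
Selectivity: 2ξ₁ / (1ξ₂) = 7.52 → ξ₁ = 3.76 ξ₂.
Substitute: (1·3.76 + 1) ξ₂ = 96.53 → ξ₂ = 20.28 kmol, ξ₁ = 76.25 kmol.
Outlet amounts (n = n₀ + Σ ν·ξ):
  H: 143 − 1(76.25) − 1(20.28) = 46.47
  F: 460 − 3(76.25) − 2(20.28) = 190.7
  G: 0 + 2(76.25) = 152.5
  E: 0 + 1(20.28) = 20.28
Total out = 409.9 kmol; y_F = 190.7 / 409.9 = 0.4652.

0.465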